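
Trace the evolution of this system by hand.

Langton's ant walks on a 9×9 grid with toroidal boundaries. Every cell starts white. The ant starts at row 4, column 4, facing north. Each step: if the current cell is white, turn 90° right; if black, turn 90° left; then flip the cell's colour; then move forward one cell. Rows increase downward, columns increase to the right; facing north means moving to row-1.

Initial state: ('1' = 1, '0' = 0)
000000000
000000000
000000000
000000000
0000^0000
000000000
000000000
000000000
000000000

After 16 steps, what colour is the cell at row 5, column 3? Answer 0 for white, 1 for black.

k=0  000000000
000000000
000000000
000000000
0000^0000
000000000
000000000
000000000
000000000
k=1  000000000
000000000
000000000
000000000
00001>000
000000000
000000000
000000000
000000000
k=2  000000000
000000000
000000000
000000000
000011000
00000v000
000000000
000000000
000000000
k=3  000000000
000000000
000000000
000000000
000011000
0000<1000
000000000
000000000
000000000
k=4  000000000
000000000
000000000
000000000
0000^1000
000011000
000000000
000000000
000000000
k=5  000000000
000000000
000000000
000000000
000<01000
000011000
000000000
000000000
000000000
k=6  000000000
000000000
000000000
000^00000
000101000
000011000
000000000
000000000
000000000
k=7  000000000
000000000
000000000
0001>0000
000101000
000011000
000000000
000000000
000000000
k=8  000000000
000000000
000000000
000110000
0001v1000
000011000
000000000
000000000
000000000
k=9  000000000
000000000
000000000
000110000
000<11000
000011000
000000000
000000000
000000000
k=10  000000000
000000000
000000000
000110000
000011000
000v11000
000000000
000000000
000000000
k=11  000000000
000000000
000000000
000110000
000011000
00<111000
000000000
000000000
000000000
k=12  000000000
000000000
000000000
000110000
00^011000
001111000
000000000
000000000
000000000
k=13  000000000
000000000
000000000
000110000
001>11000
001111000
000000000
000000000
000000000
k=14  000000000
000000000
000000000
000110000
001111000
001v11000
000000000
000000000
000000000
k=15  000000000
000000000
000000000
000110000
001111000
0010>1000
000000000
000000000
000000000
k=16  000000000
000000000
000000000
000110000
0011^1000
001001000
000000000
000000000
000000000

0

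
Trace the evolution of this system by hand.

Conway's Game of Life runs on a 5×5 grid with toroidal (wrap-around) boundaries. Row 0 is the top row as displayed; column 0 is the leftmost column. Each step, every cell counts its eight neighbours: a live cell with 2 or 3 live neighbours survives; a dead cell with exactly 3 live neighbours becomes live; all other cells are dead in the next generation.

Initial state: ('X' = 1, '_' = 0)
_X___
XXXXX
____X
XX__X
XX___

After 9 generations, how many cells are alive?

0) _X___
XXXXX
____X
XX__X
XX___
1) ___X_
_XXXX
_____
_X__X
__X_X
2) XX___
__XXX
_X__X
X__X_
X_X_X
3) _____
__XXX
_X___
__XX_
__XX_
4) ____X
__XX_
_X__X
_X_X_
__XX_
5) ____X
X_XXX
XX__X
XX_XX
__XXX
6) _X___
__X__
_____
_____
_XX__
7) _X___
_____
_____
_____
_XX__
8) _XX__
_____
_____
_____
_XX__
9) _XX__
_____
_____
_____
_XX__

4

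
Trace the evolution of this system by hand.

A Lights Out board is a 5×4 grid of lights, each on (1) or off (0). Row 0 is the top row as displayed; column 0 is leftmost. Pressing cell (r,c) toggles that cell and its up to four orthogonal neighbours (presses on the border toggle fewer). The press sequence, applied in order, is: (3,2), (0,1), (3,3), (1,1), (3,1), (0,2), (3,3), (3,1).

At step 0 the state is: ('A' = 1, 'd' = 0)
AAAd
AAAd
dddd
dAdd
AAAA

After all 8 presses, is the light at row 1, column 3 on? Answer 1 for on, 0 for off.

t=0: AAAd
AAAd
dddd
dAdd
AAAA
t=1: AAAd
AAAd
ddAd
ddAA
AAdA
t=2: dddd
AdAd
ddAd
ddAA
AAdA
t=3: dddd
AdAd
ddAA
dddd
AAdd
t=4: dAdd
dAdd
dAAA
dddd
AAdd
t=5: dAdd
dAdd
ddAA
AAAd
Addd
t=6: ddAA
dAAd
ddAA
AAAd
Addd
t=7: ddAA
dAAd
ddAd
AAdA
AddA
t=8: ddAA
dAAd
dAAd
ddAA
AAdA

0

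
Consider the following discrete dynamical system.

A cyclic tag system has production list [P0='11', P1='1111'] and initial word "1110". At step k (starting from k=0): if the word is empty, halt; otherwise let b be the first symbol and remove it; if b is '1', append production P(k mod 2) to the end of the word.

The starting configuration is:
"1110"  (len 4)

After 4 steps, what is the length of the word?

8

step 0: "1110"  (len 4)
step 1: "11011"  (len 5)
step 2: "10111111"  (len 8)
step 3: "011111111"  (len 9)
step 4: "11111111"  (len 8)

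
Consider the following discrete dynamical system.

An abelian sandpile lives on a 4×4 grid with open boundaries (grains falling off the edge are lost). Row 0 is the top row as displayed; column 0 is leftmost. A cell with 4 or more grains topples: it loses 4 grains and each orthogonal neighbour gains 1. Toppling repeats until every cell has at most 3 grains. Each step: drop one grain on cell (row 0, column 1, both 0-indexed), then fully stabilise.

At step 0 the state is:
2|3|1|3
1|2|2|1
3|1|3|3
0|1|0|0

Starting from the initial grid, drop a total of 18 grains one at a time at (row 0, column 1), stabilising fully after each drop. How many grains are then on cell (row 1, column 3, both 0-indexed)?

t=0: 2|3|1|3
1|2|2|1
3|1|3|3
0|1|0|0
t=1: 3|0|2|3
1|3|2|1
3|1|3|3
0|1|0|0
t=2: 3|1|2|3
1|3|2|1
3|1|3|3
0|1|0|0
t=3: 3|2|2|3
1|3|2|1
3|1|3|3
0|1|0|0
t=4: 3|3|2|3
1|3|2|1
3|1|3|3
0|1|0|0
t=5: 0|2|3|3
3|0|3|1
3|2|3|3
0|1|0|0
t=6: 0|3|3|3
3|0|3|1
3|2|3|3
0|1|0|0
t=7: 1|1|2|1
3|2|2|0
3|3|1|1
0|1|1|1
t=8: 1|2|2|1
3|2|2|0
3|3|1|1
0|1|1|1
t=9: 1|3|2|1
3|2|2|0
3|3|1|1
0|1|1|1
t=10: 2|0|3|1
3|3|2|0
3|3|1|1
0|1|1|1
t=11: 2|1|3|1
3|3|2|0
3|3|1|1
0|1|1|1
t=12: 2|2|3|1
3|3|2|0
3|3|1|1
0|1|1|1
t=13: 2|3|3|1
3|3|2|0
3|3|1|1
0|1|1|1
t=14: 0|3|1|2
2|3|0|1
1|1|3|1
1|2|1|1
t=15: 1|1|2|2
3|0|1|1
1|2|3|1
1|2|1|1
t=16: 1|2|2|2
3|0|1|1
1|2|3|1
1|2|1|1
t=17: 1|3|2|2
3|0|1|1
1|2|3|1
1|2|1|1
t=18: 2|0|3|2
3|1|1|1
1|2|3|1
1|2|1|1

1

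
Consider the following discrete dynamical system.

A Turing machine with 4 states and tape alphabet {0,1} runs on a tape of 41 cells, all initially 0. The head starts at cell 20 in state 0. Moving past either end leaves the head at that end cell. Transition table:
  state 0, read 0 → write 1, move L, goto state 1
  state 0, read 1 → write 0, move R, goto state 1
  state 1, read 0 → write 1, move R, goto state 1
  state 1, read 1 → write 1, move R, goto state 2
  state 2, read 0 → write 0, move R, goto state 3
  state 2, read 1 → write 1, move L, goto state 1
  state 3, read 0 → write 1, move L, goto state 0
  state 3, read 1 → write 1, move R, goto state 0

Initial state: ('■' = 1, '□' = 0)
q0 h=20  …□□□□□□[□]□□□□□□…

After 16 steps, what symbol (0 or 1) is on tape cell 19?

1

step 0: q0 h=20  …□□□□□□[□]□□□□□□…
step 1: q1 h=19  …□□□□□□[□]■□□□□□…
step 2: q1 h=20  …□□□□□■[■]□□□□□□…
step 3: q2 h=21  …□□□□■■[□]□□□□□□…
step 4: q3 h=22  …□□□■■□[□]□□□□□□…
step 5: q0 h=21  …□□□□■■[□]■□□□□□…
step 6: q1 h=20  …□□□□□■[■]■■□□□□…
step 7: q2 h=21  …□□□□■■[■]■□□□□□…
step 8: q1 h=20  …□□□□□■[■]■■□□□□…
step 9: q2 h=21  …□□□□■■[■]■□□□□□…
step 10: q1 h=20  …□□□□□■[■]■■□□□□…
step 11: q2 h=21  …□□□□■■[■]■□□□□□…
step 12: q1 h=20  …□□□□□■[■]■■□□□□…
step 13: q2 h=21  …□□□□■■[■]■□□□□□…
step 14: q1 h=20  …□□□□□■[■]■■□□□□…
step 15: q2 h=21  …□□□□■■[■]■□□□□□…
step 16: q1 h=20  …□□□□□■[■]■■□□□□…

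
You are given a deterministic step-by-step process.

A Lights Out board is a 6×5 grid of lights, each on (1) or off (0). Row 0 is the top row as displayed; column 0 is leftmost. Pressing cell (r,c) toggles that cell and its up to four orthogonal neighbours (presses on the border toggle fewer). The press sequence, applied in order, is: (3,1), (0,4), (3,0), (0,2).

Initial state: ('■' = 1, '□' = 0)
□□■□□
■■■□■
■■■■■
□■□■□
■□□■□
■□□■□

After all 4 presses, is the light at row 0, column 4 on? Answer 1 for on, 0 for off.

0) □□■□□
■■■□■
■■■■■
□■□■□
■□□■□
■□□■□
1) □□■□□
■■■□■
■□■■■
■□■■□
■■□■□
■□□■□
2) □□■■■
■■■□□
■□■■■
■□■■□
■■□■□
■□□■□
3) □□■■■
■■■□□
□□■■■
□■■■□
□■□■□
■□□■□
4) □■□□■
■■□□□
□□■■■
□■■■□
□■□■□
■□□■□

1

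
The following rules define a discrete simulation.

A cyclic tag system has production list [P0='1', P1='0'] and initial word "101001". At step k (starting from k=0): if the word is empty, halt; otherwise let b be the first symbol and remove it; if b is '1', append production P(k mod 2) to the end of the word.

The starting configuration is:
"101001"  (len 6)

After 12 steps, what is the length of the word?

k=0  "101001"  (len 6)
k=1  "010011"  (len 6)
k=2  "10011"  (len 5)
k=3  "00111"  (len 5)
k=4  "0111"  (len 4)
k=5  "111"  (len 3)
k=6  "110"  (len 3)
k=7  "101"  (len 3)
k=8  "010"  (len 3)
k=9  "10"  (len 2)
k=10  "00"  (len 2)
k=11  "0"  (len 1)
k=12  (halted — word empty)

0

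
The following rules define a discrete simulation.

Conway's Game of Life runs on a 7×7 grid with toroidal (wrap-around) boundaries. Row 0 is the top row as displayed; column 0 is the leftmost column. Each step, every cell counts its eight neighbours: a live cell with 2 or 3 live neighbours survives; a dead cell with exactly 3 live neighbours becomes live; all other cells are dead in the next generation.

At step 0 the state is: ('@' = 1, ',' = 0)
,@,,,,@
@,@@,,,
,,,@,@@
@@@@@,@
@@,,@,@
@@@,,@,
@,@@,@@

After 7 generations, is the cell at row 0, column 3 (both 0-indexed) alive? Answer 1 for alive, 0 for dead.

0

0) ,@,,,,@
@,@@,,,
,,,@,@@
@@@@@,@
@@,,@,@
@@@,,@,
@,@@,@@
1) ,,,,@@,
@@@@@@,
,,,,,@,
,,,,,,,
,,,,@,,
,,,,,,,
,,,@@@,
2) ,@,,,,,
,@@@,,,
,@@@,@@
,,,,,,,
,,,,,,,
,,,@,@,
,,,@,@,
3) ,@,@@,,
,,,@@,,
@@,@@,,
,,@,,,,
,,,,,,,
,,,,,,,
,,@,,,,
4) ,,,,@,,
@@,,,@,
,@,,@,,
,@@@,,,
,,,,,,,
,,,,,,,
,,@@,,,
5) ,@@@@,,
@@,,@@,
,,,@@,,
,@@@,,,
,,@,,,,
,,,,,,,
,,,@,,,
6) @@,,,@,
@@,,,@,
@,,,,@,
,@,,@,,
,@@@,,,
,,,,,,,
,,,@@,,
7) @@@,,@,
,,,,@@,
@,,,@@,
@@,@@,,
,@@@,,,
,,,,@,,
,,,,@,,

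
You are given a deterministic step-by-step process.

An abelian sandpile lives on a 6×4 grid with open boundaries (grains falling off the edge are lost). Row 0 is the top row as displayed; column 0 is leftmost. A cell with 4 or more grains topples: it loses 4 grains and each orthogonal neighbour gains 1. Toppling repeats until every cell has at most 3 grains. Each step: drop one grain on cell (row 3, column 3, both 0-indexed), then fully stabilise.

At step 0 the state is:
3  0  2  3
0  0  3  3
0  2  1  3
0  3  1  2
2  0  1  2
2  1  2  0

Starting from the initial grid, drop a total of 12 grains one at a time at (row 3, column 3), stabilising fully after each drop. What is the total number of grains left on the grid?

37

k=0  3  0  2  3
0  0  3  3
0  2  1  3
0  3  1  2
2  0  1  2
2  1  2  0
k=1  3  0  2  3
0  0  3  3
0  2  1  3
0  3  1  3
2  0  1  2
2  1  2  0
k=2  3  1  0  1
0  1  1  2
0  2  3  1
0  3  2  1
2  0  1  3
2  1  2  0
k=3  3  1  0  1
0  1  1  2
0  2  3  1
0  3  2  2
2  0  1  3
2  1  2  0
k=4  3  1  0  1
0  1  1  2
0  2  3  1
0  3  2  3
2  0  1  3
2  1  2  0
k=5  3  1  0  1
0  1  1  2
0  2  3  2
0  3  3  1
2  0  2  0
2  1  2  1
k=6  3  1  0  1
0  1  1  2
0  2  3  2
0  3  3  2
2  0  2  0
2  1  2  1
k=7  3  1  0  1
0  1  1  2
0  2  3  2
0  3  3  3
2  0  2  0
2  1  2  1
k=8  3  1  0  1
0  2  2  3
1  0  2  0
1  1  2  2
2  1  3  1
2  1  2  1
k=9  3  1  0  1
0  2  2  3
1  0  2  0
1  1  2  3
2  1  3  1
2  1  2  1
k=10  3  1  0  1
0  2  2  3
1  0  2  1
1  1  3  0
2  1  3  2
2  1  2  1
k=11  3  1  0  1
0  2  2  3
1  0  2  1
1  1  3  1
2  1  3  2
2  1  2  1
k=12  3  1  0  1
0  2  2  3
1  0  2  1
1  1  3  2
2  1  3  2
2  1  2  1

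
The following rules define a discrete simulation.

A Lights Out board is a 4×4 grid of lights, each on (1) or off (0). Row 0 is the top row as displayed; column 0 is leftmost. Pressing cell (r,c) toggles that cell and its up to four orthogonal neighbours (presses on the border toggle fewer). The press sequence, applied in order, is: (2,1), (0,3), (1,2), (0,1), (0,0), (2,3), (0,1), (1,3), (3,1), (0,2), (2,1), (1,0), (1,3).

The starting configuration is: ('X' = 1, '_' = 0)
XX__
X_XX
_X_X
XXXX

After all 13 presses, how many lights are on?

6

step 0: XX__
X_XX
_X_X
XXXX
step 1: XX__
XXXX
X_XX
X_XX
step 2: XXXX
XXX_
X_XX
X_XX
step 3: XX_X
X__X
X__X
X_XX
step 4: __XX
XX_X
X__X
X_XX
step 5: XXXX
_X_X
X__X
X_XX
step 6: XXXX
_X__
X_X_
X_X_
step 7: ___X
____
X_X_
X_X_
step 8: ____
__XX
X_XX
X_X_
step 9: ____
__XX
XXXX
_X__
step 10: _XXX
___X
XXXX
_X__
step 11: _XXX
_X_X
___X
____
step 12: XXXX
X__X
X__X
____
step 13: XXX_
X_X_
X___
____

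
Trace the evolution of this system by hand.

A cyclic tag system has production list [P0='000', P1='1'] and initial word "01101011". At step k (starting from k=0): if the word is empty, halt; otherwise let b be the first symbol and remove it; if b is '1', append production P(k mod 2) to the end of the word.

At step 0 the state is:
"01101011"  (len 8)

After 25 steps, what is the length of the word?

gen 0: "01101011"  (len 8)
gen 1: "1101011"  (len 7)
gen 2: "1010111"  (len 7)
gen 3: "010111000"  (len 9)
gen 4: "10111000"  (len 8)
gen 5: "0111000000"  (len 10)
gen 6: "111000000"  (len 9)
gen 7: "11000000000"  (len 11)
gen 8: "10000000001"  (len 11)
gen 9: "0000000001000"  (len 13)
gen 10: "000000001000"  (len 12)
gen 11: "00000001000"  (len 11)
gen 12: "0000001000"  (len 10)
gen 13: "000001000"  (len 9)
gen 14: "00001000"  (len 8)
gen 15: "0001000"  (len 7)
gen 16: "001000"  (len 6)
gen 17: "01000"  (len 5)
gen 18: "1000"  (len 4)
gen 19: "000000"  (len 6)
gen 20: "00000"  (len 5)
gen 21: "0000"  (len 4)
gen 22: "000"  (len 3)
gen 23: "00"  (len 2)
gen 24: "0"  (len 1)
gen 25: (halted — word empty)

0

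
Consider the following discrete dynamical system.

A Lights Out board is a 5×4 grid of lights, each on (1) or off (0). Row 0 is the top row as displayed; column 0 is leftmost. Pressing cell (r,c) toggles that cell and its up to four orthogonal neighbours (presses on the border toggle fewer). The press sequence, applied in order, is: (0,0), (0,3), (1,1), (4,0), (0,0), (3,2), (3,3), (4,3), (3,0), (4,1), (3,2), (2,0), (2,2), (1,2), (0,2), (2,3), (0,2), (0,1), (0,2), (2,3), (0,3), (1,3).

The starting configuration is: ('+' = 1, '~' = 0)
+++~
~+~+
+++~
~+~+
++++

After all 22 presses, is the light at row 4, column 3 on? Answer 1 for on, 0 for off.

1

t=0: +++~
~+~+
+++~
~+~+
++++
t=1: ~~+~
++~+
+++~
~+~+
++++
t=2: ~~~+
++~~
+++~
~+~+
++++
t=3: ~+~+
~~+~
+~+~
~+~+
++++
t=4: ~+~+
~~+~
+~+~
++~+
~~++
t=5: +~~+
+~+~
+~+~
++~+
~~++
t=6: +~~+
+~+~
+~~~
+~+~
~~~+
t=7: +~~+
+~+~
+~~+
+~~+
~~~~
t=8: +~~+
+~+~
+~~+
+~~~
~~++
t=9: +~~+
+~+~
~~~+
~+~~
+~++
t=10: +~~+
+~+~
~~~+
~~~~
~+~+
t=11: +~~+
+~+~
~~++
~+++
~+++
t=12: +~~+
~~+~
++++
++++
~+++
t=13: +~~+
~~~~
+~~~
++~+
~+++
t=14: +~++
~+++
+~+~
++~+
~+++
t=15: ++~~
~+~+
+~+~
++~+
~+++
t=16: ++~~
~+~~
+~~+
++~~
~+++
t=17: +~++
~++~
+~~+
++~~
~+++
t=18: ~+~+
~~+~
+~~+
++~~
~+++
t=19: ~~+~
~~~~
+~~+
++~~
~+++
t=20: ~~+~
~~~+
+~+~
++~+
~+++
t=21: ~~~+
~~~~
+~+~
++~+
~+++
t=22: ~~~~
~~++
+~++
++~+
~+++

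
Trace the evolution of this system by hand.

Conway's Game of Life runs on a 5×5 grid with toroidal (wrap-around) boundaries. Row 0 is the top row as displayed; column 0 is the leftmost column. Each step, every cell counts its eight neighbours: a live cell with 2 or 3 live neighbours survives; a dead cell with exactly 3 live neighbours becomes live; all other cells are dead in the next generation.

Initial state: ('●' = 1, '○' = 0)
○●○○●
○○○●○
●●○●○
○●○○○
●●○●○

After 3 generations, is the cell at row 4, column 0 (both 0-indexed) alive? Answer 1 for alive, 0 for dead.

step 0: ○●○○●
○○○●○
●●○●○
○●○○○
●●○●○
step 1: ○●○●●
○●○●○
●●○○●
○○○○○
○●○○●
step 2: ○●○●●
○●○●○
●●●○●
○●○○●
○○●●●
step 3: ○●○○○
○○○○○
○○○○●
○○○○○
○●○○○

0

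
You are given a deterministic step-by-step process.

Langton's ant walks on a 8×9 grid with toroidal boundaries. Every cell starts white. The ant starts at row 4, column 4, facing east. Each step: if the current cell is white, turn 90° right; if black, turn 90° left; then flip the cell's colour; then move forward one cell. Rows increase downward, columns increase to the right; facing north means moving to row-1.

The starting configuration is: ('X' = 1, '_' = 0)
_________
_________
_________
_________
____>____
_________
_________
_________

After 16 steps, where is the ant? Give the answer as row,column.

k=0  _________
_________
_________
_________
____>____
_________
_________
_________
k=1  _________
_________
_________
_________
____X____
____v____
_________
_________
k=2  _________
_________
_________
_________
____X____
___<X____
_________
_________
k=3  _________
_________
_________
_________
___^X____
___XX____
_________
_________
k=4  _________
_________
_________
_________
___X>____
___XX____
_________
_________
k=5  _________
_________
_________
____^____
___X_____
___XX____
_________
_________
k=6  _________
_________
_________
____X>___
___X_____
___XX____
_________
_________
k=7  _________
_________
_________
____XX___
___X_v___
___XX____
_________
_________
k=8  _________
_________
_________
____XX___
___X<X___
___XX____
_________
_________
k=9  _________
_________
_________
____^X___
___XXX___
___XX____
_________
_________
k=10  _________
_________
_________
___<_X___
___XXX___
___XX____
_________
_________
k=11  _________
_________
___^_____
___X_X___
___XXX___
___XX____
_________
_________
k=12  _________
_________
___X>____
___X_X___
___XXX___
___XX____
_________
_________
k=13  _________
_________
___XX____
___XvX___
___XXX___
___XX____
_________
_________
k=14  _________
_________
___XX____
___<XX___
___XXX___
___XX____
_________
_________
k=15  _________
_________
___XX____
____XX___
___vXX___
___XX____
_________
_________
k=16  _________
_________
___XX____
____XX___
____>X___
___XX____
_________
_________

4,4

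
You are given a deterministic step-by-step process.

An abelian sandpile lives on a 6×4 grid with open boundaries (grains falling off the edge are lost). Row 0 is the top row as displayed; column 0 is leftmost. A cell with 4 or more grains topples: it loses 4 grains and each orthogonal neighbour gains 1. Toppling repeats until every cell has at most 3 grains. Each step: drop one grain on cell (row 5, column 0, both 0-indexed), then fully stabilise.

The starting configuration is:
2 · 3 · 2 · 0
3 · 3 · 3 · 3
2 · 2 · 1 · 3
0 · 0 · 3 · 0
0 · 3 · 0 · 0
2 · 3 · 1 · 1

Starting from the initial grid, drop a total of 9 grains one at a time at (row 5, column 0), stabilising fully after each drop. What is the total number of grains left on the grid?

41

gen 0: 2 · 3 · 2 · 0
3 · 3 · 3 · 3
2 · 2 · 1 · 3
0 · 0 · 3 · 0
0 · 3 · 0 · 0
2 · 3 · 1 · 1
gen 1: 2 · 3 · 2 · 0
3 · 3 · 3 · 3
2 · 2 · 1 · 3
0 · 0 · 3 · 0
0 · 3 · 0 · 0
3 · 3 · 1 · 1
gen 2: 2 · 3 · 2 · 0
3 · 3 · 3 · 3
2 · 2 · 1 · 3
0 · 1 · 3 · 0
2 · 0 · 1 · 0
1 · 1 · 2 · 1
gen 3: 2 · 3 · 2 · 0
3 · 3 · 3 · 3
2 · 2 · 1 · 3
0 · 1 · 3 · 0
2 · 0 · 1 · 0
2 · 1 · 2 · 1
gen 4: 2 · 3 · 2 · 0
3 · 3 · 3 · 3
2 · 2 · 1 · 3
0 · 1 · 3 · 0
2 · 0 · 1 · 0
3 · 1 · 2 · 1
gen 5: 2 · 3 · 2 · 0
3 · 3 · 3 · 3
2 · 2 · 1 · 3
0 · 1 · 3 · 0
3 · 0 · 1 · 0
0 · 2 · 2 · 1
gen 6: 2 · 3 · 2 · 0
3 · 3 · 3 · 3
2 · 2 · 1 · 3
0 · 1 · 3 · 0
3 · 0 · 1 · 0
1 · 2 · 2 · 1
gen 7: 2 · 3 · 2 · 0
3 · 3 · 3 · 3
2 · 2 · 1 · 3
0 · 1 · 3 · 0
3 · 0 · 1 · 0
2 · 2 · 2 · 1
gen 8: 2 · 3 · 2 · 0
3 · 3 · 3 · 3
2 · 2 · 1 · 3
0 · 1 · 3 · 0
3 · 0 · 1 · 0
3 · 2 · 2 · 1
gen 9: 2 · 3 · 2 · 0
3 · 3 · 3 · 3
2 · 2 · 1 · 3
1 · 1 · 3 · 0
0 · 1 · 1 · 0
1 · 3 · 2 · 1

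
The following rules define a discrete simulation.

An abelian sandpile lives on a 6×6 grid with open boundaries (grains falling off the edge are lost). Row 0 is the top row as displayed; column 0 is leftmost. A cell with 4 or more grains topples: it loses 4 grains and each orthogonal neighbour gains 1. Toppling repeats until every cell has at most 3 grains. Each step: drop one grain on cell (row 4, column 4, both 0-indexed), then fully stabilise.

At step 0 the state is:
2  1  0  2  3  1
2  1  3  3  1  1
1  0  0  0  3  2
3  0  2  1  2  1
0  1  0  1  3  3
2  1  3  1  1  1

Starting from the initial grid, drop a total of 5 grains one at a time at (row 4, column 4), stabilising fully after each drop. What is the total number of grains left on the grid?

k=0  2  1  0  2  3  1
2  1  3  3  1  1
1  0  0  0  3  2
3  0  2  1  2  1
0  1  0  1  3  3
2  1  3  1  1  1
k=1  2  1  0  2  3  1
2  1  3  3  1  1
1  0  0  0  3  2
3  0  2  1  3  2
0  1  0  2  1  0
2  1  3  1  2  2
k=2  2  1  0  2  3  1
2  1  3  3  1  1
1  0  0  0  3  2
3  0  2  1  3  2
0  1  0  2  2  0
2  1  3  1  2  2
k=3  2  1  0  2  3  1
2  1  3  3  1  1
1  0  0  0  3  2
3  0  2  1  3  2
0  1  0  2  3  0
2  1  3  1  2  2
k=4  2  1  0  2  3  1
2  1  3  3  2  1
1  0  0  1  0  3
3  0  2  2  1  3
0  1  0  3  1  1
2  1  3  1  3  2
k=5  2  1  0  2  3  1
2  1  3  3  2  1
1  0  0  1  0  3
3  0  2  2  1  3
0  1  0  3  2  1
2  1  3  1  3  2

56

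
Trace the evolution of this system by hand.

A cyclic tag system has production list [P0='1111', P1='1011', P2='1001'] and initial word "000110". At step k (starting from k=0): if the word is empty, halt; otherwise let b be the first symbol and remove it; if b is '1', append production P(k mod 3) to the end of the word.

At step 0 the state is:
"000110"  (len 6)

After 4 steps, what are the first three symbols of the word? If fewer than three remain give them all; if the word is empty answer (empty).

101

k=0  "000110"  (len 6)
k=1  "00110"  (len 5)
k=2  "0110"  (len 4)
k=3  "110"  (len 3)
k=4  "101111"  (len 6)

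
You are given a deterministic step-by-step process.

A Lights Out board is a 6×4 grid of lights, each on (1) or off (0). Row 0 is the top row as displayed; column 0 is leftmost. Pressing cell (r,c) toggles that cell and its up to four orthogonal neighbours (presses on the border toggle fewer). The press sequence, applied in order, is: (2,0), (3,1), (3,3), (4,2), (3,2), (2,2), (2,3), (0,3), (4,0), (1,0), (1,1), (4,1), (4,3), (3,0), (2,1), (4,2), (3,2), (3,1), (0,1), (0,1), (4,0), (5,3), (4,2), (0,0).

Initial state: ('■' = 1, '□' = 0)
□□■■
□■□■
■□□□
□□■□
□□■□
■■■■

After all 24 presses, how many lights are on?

9

gen 0: □□■■
□■□■
■□□□
□□■□
□□■□
■■■■
gen 1: □□■■
■■□■
□■□□
■□■□
□□■□
■■■■
gen 2: □□■■
■■□■
□□□□
□■□□
□■■□
■■■■
gen 3: □□■■
■■□■
□□□■
□■■■
□■■■
■■■■
gen 4: □□■■
■■□■
□□□■
□■□■
□□□□
■■□■
gen 5: □□■■
■■□■
□□■■
□□■□
□□■□
■■□■
gen 6: □□■■
■■■■
□■□□
□□□□
□□■□
■■□■
gen 7: □□■■
■■■□
□■■■
□□□■
□□■□
■■□■
gen 8: □□□□
■■■■
□■■■
□□□■
□□■□
■■□■
gen 9: □□□□
■■■■
□■■■
■□□■
■■■□
□■□■
gen 10: ■□□□
□□■■
■■■■
■□□■
■■■□
□■□■
gen 11: ■■□□
■■□■
■□■■
■□□■
■■■□
□■□■
gen 12: ■■□□
■■□■
■□■■
■■□■
□□□□
□□□■
gen 13: ■■□□
■■□■
■□■■
■■□□
□□■■
□□□□
gen 14: ■■□□
■■□■
□□■■
□□□□
■□■■
□□□□
gen 15: ■■□□
■□□■
■■□■
□■□□
■□■■
□□□□
gen 16: ■■□□
■□□■
■■□■
□■■□
■■□□
□□■□
gen 17: ■■□□
■□□■
■■■■
□□□■
■■■□
□□■□
gen 18: ■■□□
■□□■
■□■■
■■■■
■□■□
□□■□
gen 19: □□■□
■■□■
■□■■
■■■■
■□■□
□□■□
gen 20: ■■□□
■□□■
■□■■
■■■■
■□■□
□□■□
gen 21: ■■□□
■□□■
■□■■
□■■■
□■■□
■□■□
gen 22: ■■□□
■□□■
■□■■
□■■■
□■■■
■□□■
gen 23: ■■□□
■□□■
■□■■
□■□■
□□□□
■□■■
gen 24: □□□□
□□□■
■□■■
□■□■
□□□□
■□■■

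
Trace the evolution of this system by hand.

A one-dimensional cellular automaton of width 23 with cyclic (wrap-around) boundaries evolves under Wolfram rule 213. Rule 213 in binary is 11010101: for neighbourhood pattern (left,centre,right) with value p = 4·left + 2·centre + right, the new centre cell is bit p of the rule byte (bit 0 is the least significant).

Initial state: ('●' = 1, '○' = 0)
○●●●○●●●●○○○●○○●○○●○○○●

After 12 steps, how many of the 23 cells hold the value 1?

12

[0] ○●●●○●●●●○○○●○○●○○●○○○●
[1] ○○●●○○●●●●●○●●○●●○●●●○●
[2] ●○○●●○○●●●●○○●○○●○○●●○●
[3] ●●○○●●○○●●●●○●●○●●○○●○○
[4] ○●●○○●●○○●●●○○●○○●●○●●○
[5] ○○●●○○●●○○●●●○●●○○●○○●●
[6] ●○○●●○○●●○○●●○○●●○●●○○●
[7] ●●○○●●○○●●○○●●○○●○○●●○○
[8] ○●●○○●●○○●●○○●●○●●○○●●○
[9] ○○●●○○●●○○●●○○●○○●●○○●●
[10] ●○○●●○○●●○○●●○●●○○●●○○●
[11] ●●○○●●○○●●○○●○○●●○○●●○○
[12] ○●●○○●●○○●●○●●○○●●○○●●○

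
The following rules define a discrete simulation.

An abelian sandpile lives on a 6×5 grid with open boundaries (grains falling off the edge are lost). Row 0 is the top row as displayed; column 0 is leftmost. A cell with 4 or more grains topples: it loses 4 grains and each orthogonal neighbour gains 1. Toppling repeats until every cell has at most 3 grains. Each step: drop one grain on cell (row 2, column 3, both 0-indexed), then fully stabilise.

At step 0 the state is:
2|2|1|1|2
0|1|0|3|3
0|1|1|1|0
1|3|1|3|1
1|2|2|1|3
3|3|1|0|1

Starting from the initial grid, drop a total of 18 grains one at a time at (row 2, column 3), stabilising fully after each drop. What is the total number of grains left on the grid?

50

step 0: 2|2|1|1|2
0|1|0|3|3
0|1|1|1|0
1|3|1|3|1
1|2|2|1|3
3|3|1|0|1
step 1: 2|2|1|1|2
0|1|0|3|3
0|1|1|2|0
1|3|1|3|1
1|2|2|1|3
3|3|1|0|1
step 2: 2|2|1|1|2
0|1|0|3|3
0|1|1|3|0
1|3|1|3|1
1|2|2|1|3
3|3|1|0|1
step 3: 2|2|1|2|3
0|1|1|1|0
0|1|2|2|2
1|3|2|0|2
1|2|2|2|3
3|3|1|0|1
step 4: 2|2|1|2|3
0|1|1|1|0
0|1|2|3|2
1|3|2|0|2
1|2|2|2|3
3|3|1|0|1
step 5: 2|2|1|2|3
0|1|1|2|0
0|1|3|0|3
1|3|2|1|2
1|2|2|2|3
3|3|1|0|1
step 6: 2|2|1|2|3
0|1|1|2|0
0|1|3|1|3
1|3|2|1|2
1|2|2|2|3
3|3|1|0|1
step 7: 2|2|1|2|3
0|1|1|2|0
0|1|3|2|3
1|3|2|1|2
1|2|2|2|3
3|3|1|0|1
step 8: 2|2|1|2|3
0|1|1|2|0
0|1|3|3|3
1|3|2|1|2
1|2|2|2|3
3|3|1|0|1
step 9: 2|2|1|2|3
0|1|2|3|1
0|2|0|2|0
1|3|3|2|3
1|2|2|2|3
3|3|1|0|1
step 10: 2|2|1|2|3
0|1|2|3|1
0|2|0|3|0
1|3|3|2|3
1|2|2|2|3
3|3|1|0|1
step 11: 2|2|1|3|3
0|1|3|0|2
0|2|1|1|1
1|3|3|3|3
1|2|2|2|3
3|3|1|0|1
step 12: 2|2|1|3|3
0|1|3|0|2
0|2|1|2|1
1|3|3|3|3
1|2|2|2|3
3|3|1|0|1
step 13: 2|2|1|3|3
0|1|3|0|2
0|2|1|3|1
1|3|3|3|3
1|2|2|2|3
3|3|1|0|1
step 14: 2|2|1|3|3
0|1|3|1|2
0|3|3|1|3
2|1|2|3|1
3|1|1|1|1
0|1|3|1|2
step 15: 2|2|1|3|3
0|1|3|1|2
0|3|3|2|3
2|1|2|3|1
3|1|1|1|1
0|1|3|1|2
step 16: 2|2|1|3|3
0|1|3|1|2
0|3|3|3|3
2|1|2|3|1
3|1|1|1|1
0|1|3|1|2
step 17: 2|2|2|3|3
0|3|0|3|3
1|0|3|3|0
2|3|0|1|3
3|1|2|2|1
0|1|3|1|2
step 18: 2|2|3|1|1
0|3|2|2|1
1|1|0|2|2
2|3|1|2|3
3|1|2|2|1
0|1|3|1|2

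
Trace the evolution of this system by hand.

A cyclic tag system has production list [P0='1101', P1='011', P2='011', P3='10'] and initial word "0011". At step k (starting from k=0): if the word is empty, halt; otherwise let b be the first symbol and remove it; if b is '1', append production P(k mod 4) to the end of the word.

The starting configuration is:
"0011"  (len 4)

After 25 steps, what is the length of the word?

20

k=0  "0011"  (len 4)
k=1  "011"  (len 3)
k=2  "11"  (len 2)
k=3  "1011"  (len 4)
k=4  "01110"  (len 5)
k=5  "1110"  (len 4)
k=6  "110011"  (len 6)
k=7  "10011011"  (len 8)
k=8  "001101110"  (len 9)
k=9  "01101110"  (len 8)
k=10  "1101110"  (len 7)
k=11  "101110011"  (len 9)
k=12  "0111001110"  (len 10)
k=13  "111001110"  (len 9)
k=14  "11001110011"  (len 11)
k=15  "1001110011011"  (len 13)
k=16  "00111001101110"  (len 14)
k=17  "0111001101110"  (len 13)
k=18  "111001101110"  (len 12)
k=19  "11001101110011"  (len 14)
k=20  "100110111001110"  (len 15)
k=21  "001101110011101101"  (len 18)
k=22  "01101110011101101"  (len 17)
k=23  "1101110011101101"  (len 16)
k=24  "10111001110110110"  (len 17)
k=25  "01110011101101101101"  (len 20)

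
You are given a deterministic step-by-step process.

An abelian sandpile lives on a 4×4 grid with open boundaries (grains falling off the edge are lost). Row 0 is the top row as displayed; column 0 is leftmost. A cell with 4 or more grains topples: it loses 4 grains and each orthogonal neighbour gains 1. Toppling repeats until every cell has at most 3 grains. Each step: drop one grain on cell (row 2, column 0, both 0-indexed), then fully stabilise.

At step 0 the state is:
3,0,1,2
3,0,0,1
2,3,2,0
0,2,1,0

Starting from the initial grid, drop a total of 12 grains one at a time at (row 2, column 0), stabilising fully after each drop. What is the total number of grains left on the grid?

21

t=0: 3,0,1,2
3,0,0,1
2,3,2,0
0,2,1,0
t=1: 3,0,1,2
3,0,0,1
3,3,2,0
0,2,1,0
t=2: 0,1,1,2
1,2,0,1
2,0,3,0
1,3,1,0
t=3: 0,1,1,2
1,2,0,1
3,0,3,0
1,3,1,0
t=4: 0,1,1,2
2,2,0,1
0,1,3,0
2,3,1,0
t=5: 0,1,1,2
2,2,0,1
1,1,3,0
2,3,1,0
t=6: 0,1,1,2
2,2,0,1
2,1,3,0
2,3,1,0
t=7: 0,1,1,2
2,2,0,1
3,1,3,0
2,3,1,0
t=8: 0,1,1,2
3,2,0,1
0,2,3,0
3,3,1,0
t=9: 0,1,1,2
3,2,0,1
1,2,3,0
3,3,1,0
t=10: 0,1,1,2
3,2,0,1
2,2,3,0
3,3,1,0
t=11: 0,1,1,2
3,2,0,1
3,2,3,0
3,3,1,0
t=12: 1,2,1,2
1,0,2,1
3,2,0,1
1,1,3,0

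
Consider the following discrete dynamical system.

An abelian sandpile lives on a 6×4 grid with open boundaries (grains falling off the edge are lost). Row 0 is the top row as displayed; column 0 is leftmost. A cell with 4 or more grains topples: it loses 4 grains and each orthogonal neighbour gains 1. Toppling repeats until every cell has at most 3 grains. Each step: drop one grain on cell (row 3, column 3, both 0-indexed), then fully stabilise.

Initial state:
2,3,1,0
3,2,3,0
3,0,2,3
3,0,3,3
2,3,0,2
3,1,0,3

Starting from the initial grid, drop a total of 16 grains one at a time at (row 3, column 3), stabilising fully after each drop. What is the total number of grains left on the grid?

gen 0: 2,3,1,0
3,2,3,0
3,0,2,3
3,0,3,3
2,3,0,2
3,1,0,3
gen 1: 2,3,2,0
3,3,0,2
3,1,1,1
3,1,1,2
2,3,1,3
3,1,0,3
gen 2: 2,3,2,0
3,3,0,2
3,1,1,1
3,1,1,3
2,3,1,3
3,1,0,3
gen 3: 2,3,2,0
3,3,0,2
3,1,1,2
3,1,2,1
2,3,2,1
3,1,1,0
gen 4: 2,3,2,0
3,3,0,2
3,1,1,2
3,1,2,2
2,3,2,1
3,1,1,0
gen 5: 2,3,2,0
3,3,0,2
3,1,1,2
3,1,2,3
2,3,2,1
3,1,1,0
gen 6: 2,3,2,0
3,3,0,2
3,1,1,3
3,1,3,0
2,3,2,2
3,1,1,0
gen 7: 2,3,2,0
3,3,0,2
3,1,1,3
3,1,3,1
2,3,2,2
3,1,1,0
gen 8: 2,3,2,0
3,3,0,2
3,1,1,3
3,1,3,2
2,3,2,2
3,1,1,0
gen 9: 2,3,2,0
3,3,0,2
3,1,1,3
3,1,3,3
2,3,2,2
3,1,1,0
gen 10: 2,3,2,0
3,3,0,3
3,1,3,0
3,2,0,2
2,3,3,3
3,1,1,0
gen 11: 2,3,2,0
3,3,0,3
3,1,3,0
3,2,0,3
2,3,3,3
3,1,1,0
gen 12: 2,3,2,0
3,3,0,3
3,1,3,1
3,3,2,1
3,0,1,1
3,2,2,1
gen 13: 2,3,2,0
3,3,0,3
3,1,3,1
3,3,2,2
3,0,1,1
3,2,2,1
gen 14: 2,3,2,0
3,3,0,3
3,1,3,1
3,3,2,3
3,0,1,1
3,2,2,1
gen 15: 2,3,2,0
3,3,0,3
3,1,3,2
3,3,3,0
3,0,1,2
3,2,2,1
gen 16: 2,3,2,0
3,3,0,3
3,1,3,2
3,3,3,1
3,0,1,2
3,2,2,1

49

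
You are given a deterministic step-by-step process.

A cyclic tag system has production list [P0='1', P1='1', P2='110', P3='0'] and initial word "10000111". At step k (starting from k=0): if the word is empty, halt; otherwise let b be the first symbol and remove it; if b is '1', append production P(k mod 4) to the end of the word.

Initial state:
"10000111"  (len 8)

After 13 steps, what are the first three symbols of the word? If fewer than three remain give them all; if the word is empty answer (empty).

k=0  "10000111"  (len 8)
k=1  "00001111"  (len 8)
k=2  "0001111"  (len 7)
k=3  "001111"  (len 6)
k=4  "01111"  (len 5)
k=5  "1111"  (len 4)
k=6  "1111"  (len 4)
k=7  "111110"  (len 6)
k=8  "111100"  (len 6)
k=9  "111001"  (len 6)
k=10  "110011"  (len 6)
k=11  "10011110"  (len 8)
k=12  "00111100"  (len 8)
k=13  "0111100"  (len 7)

011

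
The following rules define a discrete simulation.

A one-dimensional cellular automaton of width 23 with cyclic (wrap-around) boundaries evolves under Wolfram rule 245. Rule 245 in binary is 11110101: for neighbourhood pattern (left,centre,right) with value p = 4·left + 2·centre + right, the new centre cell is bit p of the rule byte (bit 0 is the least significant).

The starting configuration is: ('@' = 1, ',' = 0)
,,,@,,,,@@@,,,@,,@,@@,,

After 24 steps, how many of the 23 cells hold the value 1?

17

0) ,,,@,,,,@@@,,,@,,@,@@,,
1) @@,@@@@,,@@@@,@@,@@,@@@
2) @@@,@@@@,,@@@@,@@,@@,@@
3) @@@@,@@@@,,@@@@,@@,@@,@
4) @@@@@,@@@@,,@@@@,@@,@@,
5) ,@@@@@,@@@@,,@@@@,@@,@@
6) @,@@@@@,@@@@,,@@@@,@@,@
7) @@,@@@@@,@@@@,,@@@@,@@,
8) ,@@,@@@@@,@@@@,,@@@@,@@
9) @,@@,@@@@@,@@@@,,@@@@,@
10) @@,@@,@@@@@,@@@@,,@@@@,
11) ,@@,@@,@@@@@,@@@@,,@@@@
12) @,@@,@@,@@@@@,@@@@,,@@@
13) @@,@@,@@,@@@@@,@@@@,,@@
14) @@@,@@,@@,@@@@@,@@@@,,@
15) @@@@,@@,@@,@@@@@,@@@@,,
16) ,@@@@,@@,@@,@@@@@,@@@@,
17) ,,@@@@,@@,@@,@@@@@,@@@@
18) @,,@@@@,@@,@@,@@@@@,@@@
19) @@,,@@@@,@@,@@,@@@@@,@@
20) @@@,,@@@@,@@,@@,@@@@@,@
21) @@@@,,@@@@,@@,@@,@@@@@,
22) ,@@@@,,@@@@,@@,@@,@@@@@
23) @,@@@@,,@@@@,@@,@@,@@@@
24) @@,@@@@,,@@@@,@@,@@,@@@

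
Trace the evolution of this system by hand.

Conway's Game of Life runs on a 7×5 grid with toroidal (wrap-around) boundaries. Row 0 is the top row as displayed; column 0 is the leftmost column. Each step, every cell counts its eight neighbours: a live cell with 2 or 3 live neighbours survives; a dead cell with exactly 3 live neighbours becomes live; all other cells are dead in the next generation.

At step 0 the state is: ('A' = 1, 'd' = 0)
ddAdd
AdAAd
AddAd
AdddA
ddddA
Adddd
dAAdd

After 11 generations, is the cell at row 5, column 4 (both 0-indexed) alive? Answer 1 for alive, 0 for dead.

1

t=0: ddAdd
AdAAd
AddAd
AdddA
ddddA
Adddd
dAAdd
t=1: ddddd
ddAAd
AdAAd
AddAd
ddddA
AAddd
dAAdd
t=2: dAdAd
dAAAA
ddddd
AAAAd
dAddA
AAAdd
AAAdd
t=3: ddddd
AAdAA
ddddd
AAAAA
ddddA
dddAA
dddAA
t=4: ddAdd
AdddA
ddddd
AAAAA
dAddd
Adddd
dddAA
t=5: Adddd
ddddd
ddAdd
AAAAA
dddAd
AdddA
dddAA
t=6: ddddA
ddddd
AdAdA
AAddA
ddddd
Adddd
dddAd
t=7: ddddd
AddAA
dddAA
dAdAA
dAddA
ddddd
ddddA
t=8: AddAd
AddAd
ddddd
ddddd
ddAAA
Adddd
ddddd
t=9: ddddd
ddddd
ddddd
dddAd
dddAA
dddAA
ddddA
t=10: ddddd
ddddd
ddddd
dddAA
ddAdd
Adddd
dddAA
t=11: ddddd
ddddd
ddddd
dddAd
dddAA
dddAA
ddddA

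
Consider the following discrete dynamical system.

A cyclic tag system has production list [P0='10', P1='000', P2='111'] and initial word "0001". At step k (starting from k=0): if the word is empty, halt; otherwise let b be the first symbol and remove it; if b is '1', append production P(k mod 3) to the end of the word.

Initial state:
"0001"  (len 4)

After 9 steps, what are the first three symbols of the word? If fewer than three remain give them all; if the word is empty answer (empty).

t=0: "0001"  (len 4)
t=1: "001"  (len 3)
t=2: "01"  (len 2)
t=3: "1"  (len 1)
t=4: "10"  (len 2)
t=5: "0000"  (len 4)
t=6: "000"  (len 3)
t=7: "00"  (len 2)
t=8: "0"  (len 1)
t=9: (halted — word empty)

(empty)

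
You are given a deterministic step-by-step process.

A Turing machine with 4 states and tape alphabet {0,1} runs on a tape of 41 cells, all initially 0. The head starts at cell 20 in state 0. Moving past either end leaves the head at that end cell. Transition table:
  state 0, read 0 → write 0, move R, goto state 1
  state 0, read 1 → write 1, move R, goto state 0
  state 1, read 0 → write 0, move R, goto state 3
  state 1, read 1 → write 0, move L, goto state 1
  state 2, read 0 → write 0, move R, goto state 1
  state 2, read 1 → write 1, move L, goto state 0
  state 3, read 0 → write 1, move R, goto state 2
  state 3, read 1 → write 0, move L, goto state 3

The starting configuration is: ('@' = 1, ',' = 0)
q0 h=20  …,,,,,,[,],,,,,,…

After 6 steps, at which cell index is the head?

26

gen 0: q0 h=20  …,,,,,,[,],,,,,,…
gen 1: q1 h=21  …,,,,,,[,],,,,,,…
gen 2: q3 h=22  …,,,,,,[,],,,,,,…
gen 3: q2 h=23  …,,,,,@[,],,,,,,…
gen 4: q1 h=24  …,,,,@,[,],,,,,,…
gen 5: q3 h=25  …,,,@,,[,],,,,,,…
gen 6: q2 h=26  …,,@,,@[,],,,,,,…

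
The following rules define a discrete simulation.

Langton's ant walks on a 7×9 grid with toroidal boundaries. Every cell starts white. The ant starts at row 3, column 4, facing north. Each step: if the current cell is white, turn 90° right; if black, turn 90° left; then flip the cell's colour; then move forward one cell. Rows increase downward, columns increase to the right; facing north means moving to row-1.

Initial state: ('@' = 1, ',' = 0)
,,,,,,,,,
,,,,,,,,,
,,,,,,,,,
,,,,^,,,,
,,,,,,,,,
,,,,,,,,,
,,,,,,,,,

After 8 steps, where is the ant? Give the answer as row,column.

3,4

k=0  ,,,,,,,,,
,,,,,,,,,
,,,,,,,,,
,,,,^,,,,
,,,,,,,,,
,,,,,,,,,
,,,,,,,,,
k=1  ,,,,,,,,,
,,,,,,,,,
,,,,,,,,,
,,,,@>,,,
,,,,,,,,,
,,,,,,,,,
,,,,,,,,,
k=2  ,,,,,,,,,
,,,,,,,,,
,,,,,,,,,
,,,,@@,,,
,,,,,v,,,
,,,,,,,,,
,,,,,,,,,
k=3  ,,,,,,,,,
,,,,,,,,,
,,,,,,,,,
,,,,@@,,,
,,,,<@,,,
,,,,,,,,,
,,,,,,,,,
k=4  ,,,,,,,,,
,,,,,,,,,
,,,,,,,,,
,,,,^@,,,
,,,,@@,,,
,,,,,,,,,
,,,,,,,,,
k=5  ,,,,,,,,,
,,,,,,,,,
,,,,,,,,,
,,,<,@,,,
,,,,@@,,,
,,,,,,,,,
,,,,,,,,,
k=6  ,,,,,,,,,
,,,,,,,,,
,,,^,,,,,
,,,@,@,,,
,,,,@@,,,
,,,,,,,,,
,,,,,,,,,
k=7  ,,,,,,,,,
,,,,,,,,,
,,,@>,,,,
,,,@,@,,,
,,,,@@,,,
,,,,,,,,,
,,,,,,,,,
k=8  ,,,,,,,,,
,,,,,,,,,
,,,@@,,,,
,,,@v@,,,
,,,,@@,,,
,,,,,,,,,
,,,,,,,,,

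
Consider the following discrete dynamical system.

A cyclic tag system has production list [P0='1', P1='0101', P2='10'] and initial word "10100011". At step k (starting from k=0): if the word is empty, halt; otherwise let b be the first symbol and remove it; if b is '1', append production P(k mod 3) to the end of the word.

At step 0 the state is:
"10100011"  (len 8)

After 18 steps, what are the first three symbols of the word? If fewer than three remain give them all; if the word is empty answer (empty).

k=0  "10100011"  (len 8)
k=1  "01000111"  (len 8)
k=2  "1000111"  (len 7)
k=3  "00011110"  (len 8)
k=4  "0011110"  (len 7)
k=5  "011110"  (len 6)
k=6  "11110"  (len 5)
k=7  "11101"  (len 5)
k=8  "11010101"  (len 8)
k=9  "101010110"  (len 9)
k=10  "010101101"  (len 9)
k=11  "10101101"  (len 8)
k=12  "010110110"  (len 9)
k=13  "10110110"  (len 8)
k=14  "01101100101"  (len 11)
k=15  "1101100101"  (len 10)
k=16  "1011001011"  (len 10)
k=17  "0110010110101"  (len 13)
k=18  "110010110101"  (len 12)

110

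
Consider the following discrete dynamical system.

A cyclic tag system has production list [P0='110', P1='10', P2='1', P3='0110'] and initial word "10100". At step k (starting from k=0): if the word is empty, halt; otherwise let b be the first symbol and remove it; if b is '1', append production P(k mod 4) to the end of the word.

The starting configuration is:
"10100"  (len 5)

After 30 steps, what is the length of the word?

18

gen 0: "10100"  (len 5)
gen 1: "0100110"  (len 7)
gen 2: "100110"  (len 6)
gen 3: "001101"  (len 6)
gen 4: "01101"  (len 5)
gen 5: "1101"  (len 4)
gen 6: "10110"  (len 5)
gen 7: "01101"  (len 5)
gen 8: "1101"  (len 4)
gen 9: "101110"  (len 6)
gen 10: "0111010"  (len 7)
gen 11: "111010"  (len 6)
gen 12: "110100110"  (len 9)
gen 13: "10100110110"  (len 11)
gen 14: "010011011010"  (len 12)
gen 15: "10011011010"  (len 11)
gen 16: "00110110100110"  (len 14)
gen 17: "0110110100110"  (len 13)
gen 18: "110110100110"  (len 12)
gen 19: "101101001101"  (len 12)
gen 20: "011010011010110"  (len 15)
gen 21: "11010011010110"  (len 14)
gen 22: "101001101011010"  (len 15)
gen 23: "010011010110101"  (len 15)
gen 24: "10011010110101"  (len 14)
gen 25: "0011010110101110"  (len 16)
gen 26: "011010110101110"  (len 15)
gen 27: "11010110101110"  (len 14)
gen 28: "10101101011100110"  (len 17)
gen 29: "0101101011100110110"  (len 19)
gen 30: "101101011100110110"  (len 18)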